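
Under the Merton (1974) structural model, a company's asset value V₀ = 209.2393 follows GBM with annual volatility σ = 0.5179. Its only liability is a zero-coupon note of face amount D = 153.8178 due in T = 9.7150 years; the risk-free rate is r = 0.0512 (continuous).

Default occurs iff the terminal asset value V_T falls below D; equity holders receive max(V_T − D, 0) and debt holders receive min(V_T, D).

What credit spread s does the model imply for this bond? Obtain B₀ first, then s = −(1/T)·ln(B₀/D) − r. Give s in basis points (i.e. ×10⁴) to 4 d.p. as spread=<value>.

spread=537.5460

d₁ = [ln(V₀/D) + (r + σ²/2)T] / (σ√T)
   = [ln(209.2393/153.8178) + (0.0512 + 0.5·0.5179²)·9.7150] / (0.5179·√9.7150)
   = [0.307710 + 1.800289] / 1.614237 = 1.305879
d₂ = d₁ − σ√T = 1.305879 − 1.614237 = -0.308358
N(d₁) = 0.904203,  N(d₂) = 0.378905,  e^(−rT) = 0.608105
E₀ = V₀·N(d₁) − D·e^(−rT)·N(d₂)
   = 209.2393·0.904203 − 153.8178·0.608105·0.378905 = 153.753070
B₀ = V₀ − E₀ = 209.2393 − 153.753070 = 55.486230
spread = −(1/T)·ln(B₀/D) − r = −(1/9.7150)·ln(55.486230/153.8178) − 0.0512 = 0.05375460
in basis points: 0.05375460 × 10⁴ = 537.5460 bp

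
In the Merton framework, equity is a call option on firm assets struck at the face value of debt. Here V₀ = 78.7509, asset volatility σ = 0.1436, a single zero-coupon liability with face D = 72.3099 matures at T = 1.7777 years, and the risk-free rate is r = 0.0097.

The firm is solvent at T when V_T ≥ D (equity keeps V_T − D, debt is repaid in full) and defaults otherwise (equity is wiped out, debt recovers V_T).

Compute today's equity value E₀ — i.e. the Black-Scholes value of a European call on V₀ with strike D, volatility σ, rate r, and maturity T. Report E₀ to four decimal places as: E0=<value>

E0=10.3494

d₁ = [ln(V₀/D) + (r + σ²/2)T] / (σ√T)
   = [ln(78.7509/72.3099) + (0.0097 + 0.5·0.1436²)·1.7777] / (0.1436·√1.7777)
   = [0.085329 + 0.035573] / 0.191462 = 0.631462
d₂ = d₁ − σ√T = 0.631462 − 0.191462 = 0.440000
N(d₁) = 0.736131,  N(d₂) = 0.670031,  e^(−rT) = 0.982904
E₀ = V₀·N(d₁) − D·e^(−rT)·N(d₂)
   = 78.7509·0.736131 − 72.3099·0.982904·0.670031 = 10.349358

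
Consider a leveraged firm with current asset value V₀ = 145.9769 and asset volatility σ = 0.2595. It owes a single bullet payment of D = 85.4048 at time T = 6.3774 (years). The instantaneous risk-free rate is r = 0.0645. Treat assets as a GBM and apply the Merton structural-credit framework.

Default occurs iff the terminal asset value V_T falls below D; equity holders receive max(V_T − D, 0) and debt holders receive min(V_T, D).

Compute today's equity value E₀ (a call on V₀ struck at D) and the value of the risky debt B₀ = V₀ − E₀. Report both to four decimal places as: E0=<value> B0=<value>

d₁ = [ln(V₀/D) + (r + σ²/2)T] / (σ√T)
   = [ln(145.9769/85.4048) + (0.0645 + 0.5·0.2595²)·6.3774] / (0.2595·√6.3774)
   = [0.536046 + 0.626070] / 0.655329 = 1.773333
d₂ = d₁ − σ√T = 1.773333 − 0.655329 = 1.118005
N(d₁) = 0.961913,  N(d₂) = 0.868217,  e^(−rT) = 0.662760
E₀ = V₀·N(d₁) − D·e^(−rT)·N(d₂)
   = 145.9769·0.961913 − 85.4048·0.662760·0.868217 = 91.273498
B₀ = V₀ − E₀ = 145.9769 − 91.273498 = 54.703402

E0=91.2735 B0=54.7034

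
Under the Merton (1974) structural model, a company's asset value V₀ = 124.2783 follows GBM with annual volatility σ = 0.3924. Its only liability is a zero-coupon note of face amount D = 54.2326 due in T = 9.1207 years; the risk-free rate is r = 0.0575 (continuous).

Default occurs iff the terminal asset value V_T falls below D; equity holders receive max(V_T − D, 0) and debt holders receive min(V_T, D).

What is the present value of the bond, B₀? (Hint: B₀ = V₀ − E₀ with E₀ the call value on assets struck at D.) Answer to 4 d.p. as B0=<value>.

d₁ = [ln(V₀/D) + (r + σ²/2)T] / (σ√T)
   = [ln(124.2783/54.2326) + (0.0575 + 0.5·0.3924²)·9.1207] / (0.3924·√9.1207)
   = [0.829241 + 1.226633] / 1.185067 = 1.734816
d₂ = d₁ − σ√T = 1.734816 − 1.185067 = 0.549748
N(d₁) = 0.958613,  N(d₂) = 0.708754,  e^(−rT) = 0.591887
E₀ = V₀·N(d₁) − D·e^(−rT)·N(d₂)
   = 124.2783·0.958613 − 54.2326·0.591887·0.708754 = 96.384146
B₀ = V₀ − E₀ = 124.2783 − 96.384146 = 27.894154

B0=27.8942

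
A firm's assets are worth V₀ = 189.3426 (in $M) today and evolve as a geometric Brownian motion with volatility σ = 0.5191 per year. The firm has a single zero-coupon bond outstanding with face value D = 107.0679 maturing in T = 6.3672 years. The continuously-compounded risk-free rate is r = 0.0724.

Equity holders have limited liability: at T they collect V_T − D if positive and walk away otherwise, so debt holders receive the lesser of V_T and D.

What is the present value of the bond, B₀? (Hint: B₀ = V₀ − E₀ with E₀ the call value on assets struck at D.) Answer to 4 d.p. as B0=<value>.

d₁ = [ln(V₀/D) + (r + σ²/2)T] / (σ√T)
   = [ln(189.3426/107.0679) + (0.0724 + 0.5·0.5191²)·6.3672] / (0.5191·√6.3672)
   = [0.570095 + 1.318853] / 1.309861 = 1.442098
d₂ = d₁ − σ√T = 1.442098 − 1.309861 = 0.132237
N(d₁) = 0.925363,  N(d₂) = 0.552602,  e^(−rT) = 0.630662
E₀ = V₀·N(d₁) − D·e^(−rT)·N(d₂)
   = 189.3426·0.925363 − 107.0679·0.630662·0.552602 = 137.896896
B₀ = V₀ − E₀ = 189.3426 − 137.896896 = 51.445704

B0=51.4457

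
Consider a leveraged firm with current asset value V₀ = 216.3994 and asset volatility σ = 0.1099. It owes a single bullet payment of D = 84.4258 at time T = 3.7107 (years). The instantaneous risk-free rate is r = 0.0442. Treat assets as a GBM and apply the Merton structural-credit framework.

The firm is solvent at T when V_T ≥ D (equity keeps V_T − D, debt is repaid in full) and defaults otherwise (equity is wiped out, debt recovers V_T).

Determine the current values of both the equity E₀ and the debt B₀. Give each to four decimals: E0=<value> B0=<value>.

E0=144.7446 B0=71.6548

d₁ = [ln(V₀/D) + (r + σ²/2)T] / (σ√T)
   = [ln(216.3994/84.4258) + (0.0442 + 0.5·0.1099²)·3.7107] / (0.1099·√3.7107)
   = [0.941253 + 0.186422] / 0.211702 = 5.326699
d₂ = d₁ − σ√T = 5.326699 − 0.211702 = 5.114997
N(d₁) = 1.000000,  N(d₂) = 1.000000,  e^(−rT) = 0.848731
E₀ = V₀·N(d₁) − D·e^(−rT)·N(d₂)
   = 216.3994·1.000000 − 84.4258·0.848731·1.000000 = 144.744603
B₀ = V₀ − E₀ = 216.3994 − 144.744603 = 71.654797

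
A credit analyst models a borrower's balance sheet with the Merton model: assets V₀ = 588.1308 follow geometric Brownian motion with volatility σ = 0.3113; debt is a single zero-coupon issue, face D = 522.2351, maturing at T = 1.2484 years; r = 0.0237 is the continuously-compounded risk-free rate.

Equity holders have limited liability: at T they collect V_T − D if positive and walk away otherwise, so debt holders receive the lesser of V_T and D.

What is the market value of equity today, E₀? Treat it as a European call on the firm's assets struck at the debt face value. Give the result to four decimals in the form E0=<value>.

E0=122.8570

d₁ = [ln(V₀/D) + (r + σ²/2)T] / (σ√T)
   = [ln(588.1308/522.2351) + (0.0237 + 0.5·0.3113²)·1.2484] / (0.3113·√1.2484)
   = [0.118832 + 0.090077] / 0.347821 = 0.600620
d₂ = d₁ − σ√T = 0.600620 − 0.347821 = 0.252799
N(d₁) = 0.725953,  N(d₂) = 0.599788,  e^(−rT) = 0.970846
E₀ = V₀·N(d₁) − D·e^(−rT)·N(d₂)
   = 588.1308·0.725953 − 522.2351·0.970846·0.599788 = 122.856961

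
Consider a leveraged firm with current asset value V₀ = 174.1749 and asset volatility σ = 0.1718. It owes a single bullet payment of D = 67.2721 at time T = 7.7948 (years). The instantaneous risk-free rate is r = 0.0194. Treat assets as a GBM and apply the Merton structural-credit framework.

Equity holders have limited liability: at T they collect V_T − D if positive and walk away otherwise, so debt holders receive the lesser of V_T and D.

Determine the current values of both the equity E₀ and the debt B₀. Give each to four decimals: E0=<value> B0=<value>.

E0=116.5167 B0=57.6582

d₁ = [ln(V₀/D) + (r + σ²/2)T] / (σ√T)
   = [ln(174.1749/67.2721) + (0.0194 + 0.5·0.1718²)·7.7948] / (0.1718·√7.7948)
   = [0.951314 + 0.266252] / 0.479651 = 2.538440
d₂ = d₁ − σ√T = 2.538440 − 0.479651 = 2.058789
N(d₁) = 0.994433,  N(d₂) = 0.980243,  e^(−rT) = 0.859659
E₀ = V₀·N(d₁) − D·e^(−rT)·N(d₂)
   = 174.1749·0.994433 − 67.2721·0.859659·0.980243 = 116.516695
B₀ = V₀ − E₀ = 174.1749 − 116.516695 = 57.658205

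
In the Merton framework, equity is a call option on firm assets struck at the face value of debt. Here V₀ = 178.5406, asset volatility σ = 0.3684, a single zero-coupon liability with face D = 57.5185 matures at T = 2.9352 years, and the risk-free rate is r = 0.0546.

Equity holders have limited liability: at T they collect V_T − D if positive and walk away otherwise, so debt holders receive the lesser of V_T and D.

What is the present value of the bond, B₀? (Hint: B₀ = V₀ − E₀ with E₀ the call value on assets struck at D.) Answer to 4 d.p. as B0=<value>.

d₁ = [ln(V₀/D) + (r + σ²/2)T] / (σ√T)
   = [ln(178.5406/57.5185) + (0.0546 + 0.5·0.3684²)·2.9352] / (0.3684·√2.9352)
   = [1.132709 + 0.359442] / 0.631159 = 2.364147
d₂ = d₁ − σ√T = 2.364147 − 0.631159 = 1.732989
N(d₁) = 0.990964,  N(d₂) = 0.958451,  e^(−rT) = 0.851921
E₀ = V₀·N(d₁) − D·e^(−rT)·N(d₂)
   = 178.5406·0.990964 − 57.5185·0.851921·0.958451 = 129.962087
B₀ = V₀ − E₀ = 178.5406 − 129.962087 = 48.578513

B0=48.5785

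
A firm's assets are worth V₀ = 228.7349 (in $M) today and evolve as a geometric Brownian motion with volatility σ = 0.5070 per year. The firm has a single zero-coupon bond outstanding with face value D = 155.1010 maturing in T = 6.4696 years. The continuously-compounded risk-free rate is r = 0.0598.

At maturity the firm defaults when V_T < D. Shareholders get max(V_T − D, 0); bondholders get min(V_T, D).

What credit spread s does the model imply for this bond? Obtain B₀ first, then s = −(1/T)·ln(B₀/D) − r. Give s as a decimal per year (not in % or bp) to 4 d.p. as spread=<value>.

spread=0.0522

d₁ = [ln(V₀/D) + (r + σ²/2)T] / (σ√T)
   = [ln(228.7349/155.1010) + (0.0598 + 0.5·0.5070²)·6.4696] / (0.5070·√6.4696)
   = [0.388487 + 1.218384] / 1.289575 = 1.246047
d₂ = d₁ − σ√T = 1.246047 − 1.289575 = -0.043528
N(d₁) = 0.893626,  N(d₂) = 0.482640,  e^(−rT) = 0.679171
E₀ = V₀·N(d₁) − D·e^(−rT)·N(d₂)
   = 228.7349·0.893626 − 155.1010·0.679171·0.482640 = 153.562167
B₀ = V₀ − E₀ = 228.7349 − 153.562167 = 75.172733
spread = −(1/T)·ln(B₀/D) − r = −(1/6.4696)·ln(75.172733/155.1010) − 0.0598 = 0.05215251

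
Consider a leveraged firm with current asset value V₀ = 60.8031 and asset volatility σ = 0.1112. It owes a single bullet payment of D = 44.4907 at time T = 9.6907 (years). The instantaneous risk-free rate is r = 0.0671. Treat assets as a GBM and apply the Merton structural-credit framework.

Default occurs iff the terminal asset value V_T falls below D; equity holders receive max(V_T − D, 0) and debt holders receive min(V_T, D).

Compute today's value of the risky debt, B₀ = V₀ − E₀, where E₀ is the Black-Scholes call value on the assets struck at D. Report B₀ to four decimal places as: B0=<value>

d₁ = [ln(V₀/D) + (r + σ²/2)T] / (σ√T)
   = [ln(60.8031/44.4907) + (0.0671 + 0.5·0.1112²)·9.6907] / (0.1112·√9.6907)
   = [0.312361 + 0.710161] / 0.346164 = 2.953861
d₂ = d₁ − σ√T = 2.953861 − 0.346164 = 2.607697
N(d₁) = 0.998431,  N(d₂) = 0.995442,  e^(−rT) = 0.521917
E₀ = V₀·N(d₁) − D·e^(−rT)·N(d₂)
   = 60.8031·0.998431 − 44.4907·0.521917·0.995442 = 37.593054
B₀ = V₀ − E₀ = 60.8031 − 37.593054 = 23.210046

B0=23.2100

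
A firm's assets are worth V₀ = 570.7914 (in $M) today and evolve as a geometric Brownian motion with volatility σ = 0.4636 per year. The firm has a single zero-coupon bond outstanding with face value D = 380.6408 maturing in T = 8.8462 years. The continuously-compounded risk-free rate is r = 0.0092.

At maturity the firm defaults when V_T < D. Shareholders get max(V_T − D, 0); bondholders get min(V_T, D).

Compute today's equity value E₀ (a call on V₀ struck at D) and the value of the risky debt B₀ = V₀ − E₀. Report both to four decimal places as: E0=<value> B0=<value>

E0=356.7457 B0=214.0457

d₁ = [ln(V₀/D) + (r + σ²/2)T] / (σ√T)
   = [ln(570.7914/380.6408) + (0.0092 + 0.5·0.4636²)·8.8462] / (0.4636·√8.8462)
   = [0.405168 + 1.032020] / 1.378865 = 1.042297
d₂ = d₁ − σ√T = 1.042297 − 1.378865 = -0.336568
N(d₁) = 0.851363,  N(d₂) = 0.368221,  e^(−rT) = 0.921839
E₀ = V₀·N(d₁) − D·e^(−rT)·N(d₂)
   = 570.7914·0.851363 − 380.6408·0.921839·0.368221 = 356.745749
B₀ = V₀ − E₀ = 570.7914 − 356.745749 = 214.045651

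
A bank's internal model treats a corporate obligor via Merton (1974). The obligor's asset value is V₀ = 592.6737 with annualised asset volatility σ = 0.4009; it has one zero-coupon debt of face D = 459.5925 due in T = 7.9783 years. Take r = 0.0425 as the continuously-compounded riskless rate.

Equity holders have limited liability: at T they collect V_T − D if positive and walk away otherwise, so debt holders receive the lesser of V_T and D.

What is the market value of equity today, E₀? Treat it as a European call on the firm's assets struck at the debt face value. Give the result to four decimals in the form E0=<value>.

E0=352.7905

d₁ = [ln(V₀/D) + (r + σ²/2)T] / (σ√T)
   = [ln(592.6737/459.5925) + (0.0425 + 0.5·0.4009²)·7.9783] / (0.4009·√7.9783)
   = [0.254304 + 0.980217] / 1.132378 = 1.090203
d₂ = d₁ − σ√T = 1.090203 − 1.132378 = -0.042175
N(d₁) = 0.862188,  N(d₂) = 0.483180,  e^(−rT) = 0.712427
E₀ = V₀·N(d₁) − D·e^(−rT)·N(d₂)
   = 592.6737·0.862188 − 459.5925·0.712427·0.483180 = 352.790542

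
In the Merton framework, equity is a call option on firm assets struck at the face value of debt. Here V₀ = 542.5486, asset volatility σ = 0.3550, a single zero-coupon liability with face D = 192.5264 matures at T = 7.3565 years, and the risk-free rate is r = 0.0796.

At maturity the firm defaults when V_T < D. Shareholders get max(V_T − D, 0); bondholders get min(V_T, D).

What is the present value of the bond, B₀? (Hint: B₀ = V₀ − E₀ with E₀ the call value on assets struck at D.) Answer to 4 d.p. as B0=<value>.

B0=103.1485

d₁ = [ln(V₀/D) + (r + σ²/2)T] / (σ√T)
   = [ln(542.5486/192.5264) + (0.0796 + 0.5·0.3550²)·7.3565] / (0.3550·√7.3565)
   = [1.036044 + 1.049129] / 0.962862 = 2.165600
d₂ = d₁ − σ√T = 2.165600 − 0.962862 = 1.202738
N(d₁) = 0.984829,  N(d₂) = 0.885461,  e^(−rT) = 0.556784
E₀ = V₀·N(d₁) − D·e^(−rT)·N(d₂)
   = 542.5486·0.984829 − 192.5264·0.556784·0.885461 = 439.400052
B₀ = V₀ − E₀ = 542.5486 − 439.400052 = 103.148548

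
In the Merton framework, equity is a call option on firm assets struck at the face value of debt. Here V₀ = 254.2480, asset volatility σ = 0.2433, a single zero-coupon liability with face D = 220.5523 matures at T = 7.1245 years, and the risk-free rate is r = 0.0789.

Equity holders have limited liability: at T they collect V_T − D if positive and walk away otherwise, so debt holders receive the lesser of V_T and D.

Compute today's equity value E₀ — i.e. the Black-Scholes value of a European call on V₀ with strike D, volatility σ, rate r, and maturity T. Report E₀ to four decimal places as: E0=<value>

d₁ = [ln(V₀/D) + (r + σ²/2)T] / (σ√T)
   = [ln(254.2480/220.5523) + (0.0789 + 0.5·0.2433²)·7.1245] / (0.2433·√7.1245)
   = [0.142175 + 0.772990] / 0.649410 = 1.409225
d₂ = d₁ − σ√T = 1.409225 − 0.649410 = 0.759814
N(d₁) = 0.920616,  N(d₂) = 0.776317,  e^(−rT) = 0.569998
E₀ = V₀·N(d₁) − D·e^(−rT)·N(d₂)
   = 254.2480·0.920616 − 220.5523·0.569998·0.776317 = 136.470520

E0=136.4705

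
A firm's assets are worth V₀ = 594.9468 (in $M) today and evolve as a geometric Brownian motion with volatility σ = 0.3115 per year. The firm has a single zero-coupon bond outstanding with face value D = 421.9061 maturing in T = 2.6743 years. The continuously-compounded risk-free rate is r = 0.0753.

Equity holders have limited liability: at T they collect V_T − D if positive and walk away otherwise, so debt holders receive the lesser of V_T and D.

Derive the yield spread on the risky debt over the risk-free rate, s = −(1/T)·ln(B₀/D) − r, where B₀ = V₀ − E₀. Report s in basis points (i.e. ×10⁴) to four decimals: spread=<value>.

spread=182.6873

d₁ = [ln(V₀/D) + (r + σ²/2)T] / (σ√T)
   = [ln(594.9468/421.9061) + (0.0753 + 0.5·0.3115²)·2.6743] / (0.3115·√2.6743)
   = [0.343689 + 0.331121] / 0.509405 = 1.324704
d₂ = d₁ − σ√T = 1.324704 − 0.509405 = 0.815299
N(d₁) = 0.907365,  N(d₂) = 0.792549,  e^(−rT) = 0.817606
E₀ = V₀·N(d₁) − D·e^(−rT)·N(d₂)
   = 594.9468·0.907365 − 421.9061·0.817606·0.792549 = 266.441842
B₀ = V₀ − E₀ = 594.9468 − 266.441842 = 328.504958
spread = −(1/T)·ln(B₀/D) − r = −(1/2.6743)·ln(328.504958/421.9061) − 0.0753 = 0.01826873
in basis points: 0.01826873 × 10⁴ = 182.6873 bp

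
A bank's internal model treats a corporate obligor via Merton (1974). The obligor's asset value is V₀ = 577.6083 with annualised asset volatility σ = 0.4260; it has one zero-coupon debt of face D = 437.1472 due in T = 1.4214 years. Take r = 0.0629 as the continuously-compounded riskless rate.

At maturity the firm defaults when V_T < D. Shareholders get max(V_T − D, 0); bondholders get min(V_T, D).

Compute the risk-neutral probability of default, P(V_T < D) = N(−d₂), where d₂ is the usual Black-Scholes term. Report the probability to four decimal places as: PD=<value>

PD=0.3189

d₁ = [ln(V₀/D) + (r + σ²/2)T] / (σ√T)
   = [ln(577.6083/437.1472) + (0.0629 + 0.5·0.4260²)·1.4214] / (0.4260·√1.4214)
   = [0.278626 + 0.218381] / 0.507888 = 0.978576
d₂ = d₁ − σ√T = 0.978576 − 0.507888 = 0.470689
risk-neutral PD = N(−d₂) = N(-0.470689) = 0.318932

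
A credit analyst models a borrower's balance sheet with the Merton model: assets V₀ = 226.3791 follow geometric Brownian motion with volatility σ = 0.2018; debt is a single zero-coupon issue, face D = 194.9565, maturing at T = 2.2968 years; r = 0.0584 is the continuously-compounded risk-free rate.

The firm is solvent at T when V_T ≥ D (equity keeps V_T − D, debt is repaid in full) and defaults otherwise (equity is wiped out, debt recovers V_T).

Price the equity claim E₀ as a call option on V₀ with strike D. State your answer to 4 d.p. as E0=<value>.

E0=61.5925

d₁ = [ln(V₀/D) + (r + σ²/2)T] / (σ√T)
   = [ln(226.3791/194.9565) + (0.0584 + 0.5·0.2018²)·2.2968] / (0.2018·√2.2968)
   = [0.149435 + 0.180900] / 0.305832 = 1.080117
d₂ = d₁ − σ√T = 1.080117 − 0.305832 = 0.774285
N(d₁) = 0.859955,  N(d₂) = 0.780619,  e^(−rT) = 0.874474
E₀ = V₀·N(d₁) − D·e^(−rT)·N(d₂)
   = 226.3791·0.859955 − 194.9565·0.874474·0.780619 = 61.592546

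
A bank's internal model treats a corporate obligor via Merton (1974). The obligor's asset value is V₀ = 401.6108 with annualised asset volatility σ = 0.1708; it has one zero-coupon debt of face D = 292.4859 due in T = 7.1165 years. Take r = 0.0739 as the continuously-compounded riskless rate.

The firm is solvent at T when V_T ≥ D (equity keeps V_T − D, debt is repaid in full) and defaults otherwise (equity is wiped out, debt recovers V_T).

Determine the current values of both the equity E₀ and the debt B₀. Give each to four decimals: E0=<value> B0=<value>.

d₁ = [ln(V₀/D) + (r + σ²/2)T] / (σ√T)
   = [ln(401.6108/292.4859) + (0.0739 + 0.5·0.1708²)·7.1165] / (0.1708·√7.1165)
   = [0.317067 + 0.629713] / 0.455639 = 2.077916
d₂ = d₁ − σ√T = 2.077916 − 0.455639 = 1.622277
N(d₁) = 0.981141,  N(d₂) = 0.947628,  e^(−rT) = 0.591018
E₀ = V₀·N(d₁) − D·e^(−rT)·N(d₂)
   = 401.6108·0.981141 − 292.4859·0.591018·0.947628 = 230.225925
B₀ = V₀ − E₀ = 401.6108 − 230.225925 = 171.384875

E0=230.2259 B0=171.3849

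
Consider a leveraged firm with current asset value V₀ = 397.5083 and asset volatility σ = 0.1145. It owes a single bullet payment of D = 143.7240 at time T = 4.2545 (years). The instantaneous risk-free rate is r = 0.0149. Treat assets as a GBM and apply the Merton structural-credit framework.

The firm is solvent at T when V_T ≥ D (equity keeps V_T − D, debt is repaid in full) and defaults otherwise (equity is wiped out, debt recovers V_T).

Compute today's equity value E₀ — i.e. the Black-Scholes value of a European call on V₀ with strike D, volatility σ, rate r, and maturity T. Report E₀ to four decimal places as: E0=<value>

E0=262.6125

d₁ = [ln(V₀/D) + (r + σ²/2)T] / (σ√T)
   = [ln(397.5083/143.7240) + (0.0149 + 0.5·0.1145²)·4.2545] / (0.1145·√4.2545)
   = [1.017321 + 0.091281] / 0.236173 = 4.694030
d₂ = d₁ − σ√T = 4.694030 − 0.236173 = 4.457857
N(d₁) = 0.999999,  N(d₂) = 0.999996,  e^(−rT) = 0.938575
E₀ = V₀·N(d₁) − D·e^(−rT)·N(d₂)
   = 397.5083·0.999999 − 143.7240·0.938575·0.999996 = 262.612510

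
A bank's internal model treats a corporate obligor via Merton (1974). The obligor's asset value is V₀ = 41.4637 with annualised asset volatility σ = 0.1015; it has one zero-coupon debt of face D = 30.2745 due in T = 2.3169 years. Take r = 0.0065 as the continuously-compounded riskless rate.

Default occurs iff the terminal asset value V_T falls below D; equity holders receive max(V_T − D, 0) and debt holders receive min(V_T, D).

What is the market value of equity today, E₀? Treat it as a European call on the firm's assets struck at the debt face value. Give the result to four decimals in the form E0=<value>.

d₁ = [ln(V₀/D) + (r + σ²/2)T] / (σ√T)
   = [ln(41.4637/30.2745) + (0.0065 + 0.5·0.1015²)·2.3169] / (0.1015·√2.3169)
   = [0.314513 + 0.026994] / 0.154497 = 2.210446
d₂ = d₁ − σ√T = 2.210446 − 0.154497 = 2.055950
N(d₁) = 0.986463,  N(d₂) = 0.980106,  e^(−rT) = 0.985053
E₀ = V₀·N(d₁) − D·e^(−rT)·N(d₂)
   = 41.4637·0.986463 − 30.2745·0.985053·0.980106 = 11.673685

E0=11.6737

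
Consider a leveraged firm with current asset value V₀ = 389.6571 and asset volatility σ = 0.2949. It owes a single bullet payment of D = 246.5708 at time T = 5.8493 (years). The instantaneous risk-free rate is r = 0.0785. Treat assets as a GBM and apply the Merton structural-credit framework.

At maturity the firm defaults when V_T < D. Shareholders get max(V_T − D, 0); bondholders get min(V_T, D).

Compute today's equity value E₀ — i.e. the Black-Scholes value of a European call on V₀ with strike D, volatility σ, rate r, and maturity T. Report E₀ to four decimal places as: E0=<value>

d₁ = [ln(V₀/D) + (r + σ²/2)T] / (σ√T)
   = [ln(389.6571/246.5708) + (0.0785 + 0.5·0.2949²)·5.8493] / (0.2949·√5.8493)
   = [0.457618 + 0.713515] / 0.713225 = 1.642024
d₂ = d₁ − σ√T = 1.642024 − 0.713225 = 0.928799
N(d₁) = 0.949708,  N(d₂) = 0.823503,  e^(−rT) = 0.631808
E₀ = V₀·N(d₁) − D·e^(−rT)·N(d₂)
   = 389.6571·0.949708 − 246.5708·0.631808·0.823503 = 241.770511

E0=241.7705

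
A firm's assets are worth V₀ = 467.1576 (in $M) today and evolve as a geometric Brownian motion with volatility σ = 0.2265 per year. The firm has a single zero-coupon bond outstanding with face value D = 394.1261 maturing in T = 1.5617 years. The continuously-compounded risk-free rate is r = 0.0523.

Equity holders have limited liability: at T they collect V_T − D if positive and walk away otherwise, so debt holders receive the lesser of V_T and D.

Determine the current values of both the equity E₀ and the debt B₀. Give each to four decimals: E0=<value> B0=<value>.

E0=115.8149 B0=351.3427

d₁ = [ln(V₀/D) + (r + σ²/2)T] / (σ√T)
   = [ln(467.1576/394.1261) + (0.0523 + 0.5·0.2265²)·1.5617] / (0.2265·√1.5617)
   = [0.169996 + 0.121736] / 0.283053 = 1.030664
d₂ = d₁ − σ√T = 1.030664 − 0.283053 = 0.747612
N(d₁) = 0.848651,  N(d₂) = 0.772653,  e^(−rT) = 0.921570
E₀ = V₀·N(d₁) − D·e^(−rT)·N(d₂)
   = 467.1576·0.848651 − 394.1261·0.921570·0.772653 = 115.814871
B₀ = V₀ − E₀ = 467.1576 − 115.814871 = 351.342729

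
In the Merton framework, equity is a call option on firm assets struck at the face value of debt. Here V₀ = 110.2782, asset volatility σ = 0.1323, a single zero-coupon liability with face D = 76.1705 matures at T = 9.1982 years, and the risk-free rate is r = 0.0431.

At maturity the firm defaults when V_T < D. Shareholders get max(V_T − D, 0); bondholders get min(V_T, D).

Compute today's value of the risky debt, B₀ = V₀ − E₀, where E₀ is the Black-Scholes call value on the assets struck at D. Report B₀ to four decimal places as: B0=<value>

B0=50.9210

d₁ = [ln(V₀/D) + (r + σ²/2)T] / (σ√T)
   = [ln(110.2782/76.1705) + (0.0431 + 0.5·0.1323²)·9.1982] / (0.1323·√9.1982)
   = [0.370032 + 0.476942] / 0.401247 = 2.110857
d₂ = d₁ − σ√T = 2.110857 − 0.401247 = 1.709610
N(d₁) = 0.982608,  N(d₂) = 0.956331,  e^(−rT) = 0.672709
E₀ = V₀·N(d₁) − D·e^(−rT)·N(d₂)
   = 110.2782·0.982608 − 76.1705·0.672709·0.956331 = 59.357250
B₀ = V₀ − E₀ = 110.2782 − 59.357250 = 50.920950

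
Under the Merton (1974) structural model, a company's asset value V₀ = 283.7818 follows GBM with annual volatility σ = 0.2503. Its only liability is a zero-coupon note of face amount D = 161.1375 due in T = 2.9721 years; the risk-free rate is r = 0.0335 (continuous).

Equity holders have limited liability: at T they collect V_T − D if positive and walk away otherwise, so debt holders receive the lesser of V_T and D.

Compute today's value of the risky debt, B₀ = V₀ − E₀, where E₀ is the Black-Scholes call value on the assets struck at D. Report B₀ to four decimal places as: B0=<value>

d₁ = [ln(V₀/D) + (r + σ²/2)T] / (σ√T)
   = [ln(283.7818/161.1375) + (0.0335 + 0.5·0.2503²)·2.9721] / (0.2503·√2.9721)
   = [0.565948 + 0.192667] / 0.431512 = 1.758038
d₂ = d₁ − σ√T = 1.758038 − 0.431512 = 1.326527
N(d₁) = 0.960630,  N(d₂) = 0.907667,  e^(−rT) = 0.905231
E₀ = V₀·N(d₁) − D·e^(−rT)·N(d₂)
   = 283.7818·0.960630 − 161.1375·0.905231·0.907667 = 140.210797
B₀ = V₀ − E₀ = 283.7818 − 140.210797 = 143.571003

B0=143.5710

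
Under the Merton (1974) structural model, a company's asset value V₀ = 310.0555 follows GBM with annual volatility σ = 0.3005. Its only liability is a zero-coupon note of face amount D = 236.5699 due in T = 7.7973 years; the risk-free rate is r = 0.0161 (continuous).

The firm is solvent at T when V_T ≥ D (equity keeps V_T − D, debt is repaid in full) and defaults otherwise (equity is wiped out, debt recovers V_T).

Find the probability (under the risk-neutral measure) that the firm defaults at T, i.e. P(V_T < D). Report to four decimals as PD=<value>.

d₁ = [ln(V₀/D) + (r + σ²/2)T] / (σ√T)
   = [ln(310.0555/236.5699) + (0.0161 + 0.5·0.3005²)·7.7973] / (0.3005·√7.7973)
   = [0.270508 + 0.477586] / 0.839106 = 0.891536
d₂ = d₁ − σ√T = 0.891536 − 0.839106 = 0.052431
risk-neutral PD = N(−d₂) = N(-0.052431) = 0.479093

PD=0.4791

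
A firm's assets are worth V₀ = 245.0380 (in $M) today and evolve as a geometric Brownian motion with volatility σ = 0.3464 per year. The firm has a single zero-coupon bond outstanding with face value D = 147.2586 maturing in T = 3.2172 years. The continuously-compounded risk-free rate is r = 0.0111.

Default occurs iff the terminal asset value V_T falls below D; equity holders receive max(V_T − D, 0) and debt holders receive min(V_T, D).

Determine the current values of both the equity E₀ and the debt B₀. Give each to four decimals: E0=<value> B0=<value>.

E0=114.7365 B0=130.3015

d₁ = [ln(V₀/D) + (r + σ²/2)T] / (σ√T)
   = [ln(245.0380/147.2586) + (0.0111 + 0.5·0.3464²)·3.2172] / (0.3464·√3.2172)
   = [0.509223 + 0.228732] / 0.621322 = 1.187716
d₂ = d₁ − σ√T = 1.187716 − 0.621322 = 0.566394
N(d₁) = 0.882527,  N(d₂) = 0.714437,  e^(−rT) = 0.964919
E₀ = V₀·N(d₁) − D·e^(−rT)·N(d₂)
   = 245.0380·0.882527 − 147.2586·0.964919·0.714437 = 114.736499
B₀ = V₀ − E₀ = 245.0380 − 114.736499 = 130.301501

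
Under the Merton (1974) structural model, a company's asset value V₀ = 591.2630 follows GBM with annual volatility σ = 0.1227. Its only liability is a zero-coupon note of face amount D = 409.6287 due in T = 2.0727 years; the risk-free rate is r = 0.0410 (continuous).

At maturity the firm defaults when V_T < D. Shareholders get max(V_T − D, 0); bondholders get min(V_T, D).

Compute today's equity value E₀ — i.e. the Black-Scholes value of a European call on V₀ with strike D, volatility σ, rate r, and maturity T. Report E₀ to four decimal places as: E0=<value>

E0=215.1453

d₁ = [ln(V₀/D) + (r + σ²/2)T] / (σ√T)
   = [ln(591.2630/409.6287) + (0.0410 + 0.5·0.1227²)·2.0727] / (0.1227·√2.0727)
   = [0.367010 + 0.100583] / 0.176650 = 2.647008
d₂ = d₁ − σ√T = 2.647008 − 0.176650 = 2.470358
N(d₁) = 0.995940,  N(d₂) = 0.993251,  e^(−rT) = 0.918530
E₀ = V₀·N(d₁) − D·e^(−rT)·N(d₂)
   = 591.2630·0.995940 − 409.6287·0.918530·0.993251 = 215.145309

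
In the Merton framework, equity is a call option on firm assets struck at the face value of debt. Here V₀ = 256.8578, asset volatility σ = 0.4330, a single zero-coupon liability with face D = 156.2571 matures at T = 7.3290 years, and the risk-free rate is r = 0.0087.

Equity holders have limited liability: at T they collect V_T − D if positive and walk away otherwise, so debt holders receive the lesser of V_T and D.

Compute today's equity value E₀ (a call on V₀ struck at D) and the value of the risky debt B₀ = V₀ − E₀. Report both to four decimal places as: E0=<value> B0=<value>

d₁ = [ln(V₀/D) + (r + σ²/2)T] / (σ√T)
   = [ln(256.8578/156.2571) + (0.0087 + 0.5·0.4330²)·7.3290] / (0.4330·√7.3290)
   = [0.497020 + 0.750816] / 1.172223 = 1.064504
d₂ = d₁ − σ√T = 1.064504 − 1.172223 = -0.107719
N(d₁) = 0.856450,  N(d₂) = 0.457109,  e^(−rT) = 0.938228
E₀ = V₀·N(d₁) − D·e^(−rT)·N(d₂)
   = 256.8578·0.856450 − 156.2571·0.938228·0.457109 = 152.971398
B₀ = V₀ − E₀ = 256.8578 − 152.971398 = 103.886402

E0=152.9714 B0=103.8864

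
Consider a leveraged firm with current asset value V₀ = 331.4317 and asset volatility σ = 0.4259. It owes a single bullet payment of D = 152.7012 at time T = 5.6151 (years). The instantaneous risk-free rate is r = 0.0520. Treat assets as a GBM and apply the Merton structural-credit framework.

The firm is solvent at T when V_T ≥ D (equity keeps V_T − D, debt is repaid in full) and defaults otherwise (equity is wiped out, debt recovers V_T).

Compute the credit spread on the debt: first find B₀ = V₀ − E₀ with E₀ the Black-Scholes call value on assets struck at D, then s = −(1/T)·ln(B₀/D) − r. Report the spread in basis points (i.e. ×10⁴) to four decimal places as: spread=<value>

spread=224.2429

d₁ = [ln(V₀/D) + (r + σ²/2)T] / (σ√T)
   = [ln(331.4317/152.7012) + (0.0520 + 0.5·0.4259²)·5.6151] / (0.4259·√5.6151)
   = [0.774939 + 0.801249] / 1.009221 = 1.561786
d₂ = d₁ − σ√T = 1.561786 − 1.009221 = 0.552565
N(d₁) = 0.940831,  N(d₂) = 0.709719,  e^(−rT) = 0.746780
E₀ = V₀·N(d₁) − D·e^(−rT)·N(d₂)
   = 331.4317·0.940831 − 152.7012·0.746780·0.709719 = 230.888925
B₀ = V₀ − E₀ = 331.4317 − 230.888925 = 100.542775
spread = −(1/T)·ln(B₀/D) − r = −(1/5.6151)·ln(100.542775/152.7012) − 0.0520 = 0.02242429
in basis points: 0.02242429 × 10⁴ = 224.2429 bp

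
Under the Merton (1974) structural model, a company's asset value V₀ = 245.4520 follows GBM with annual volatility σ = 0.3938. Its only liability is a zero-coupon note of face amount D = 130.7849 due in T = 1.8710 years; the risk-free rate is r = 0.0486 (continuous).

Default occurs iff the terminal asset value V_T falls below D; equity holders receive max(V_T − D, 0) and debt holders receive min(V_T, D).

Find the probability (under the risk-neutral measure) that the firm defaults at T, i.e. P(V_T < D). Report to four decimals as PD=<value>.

d₁ = [ln(V₀/D) + (r + σ²/2)T] / (σ√T)
   = [ln(245.4520/130.7849) + (0.0486 + 0.5·0.3938²)·1.8710] / (0.3938·√1.8710)
   = [0.629547 + 0.236006] / 0.538657 = 1.606873
d₂ = d₁ − σ√T = 1.606873 − 0.538657 = 1.068215
risk-neutral PD = N(−d₂) = N(-1.068215) = 0.142712

PD=0.1427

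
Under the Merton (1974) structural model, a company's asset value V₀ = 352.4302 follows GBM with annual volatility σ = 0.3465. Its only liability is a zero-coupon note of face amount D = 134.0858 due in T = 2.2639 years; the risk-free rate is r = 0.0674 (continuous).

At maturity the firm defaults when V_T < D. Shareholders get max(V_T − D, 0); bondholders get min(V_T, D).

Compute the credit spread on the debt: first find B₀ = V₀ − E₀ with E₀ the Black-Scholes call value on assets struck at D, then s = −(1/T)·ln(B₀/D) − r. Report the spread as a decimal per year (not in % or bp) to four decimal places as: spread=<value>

d₁ = [ln(V₀/D) + (r + σ²/2)T] / (σ√T)
   = [ln(352.4302/134.0858) + (0.0674 + 0.5·0.3465²)·2.2639] / (0.3465·√2.2639)
   = [0.966373 + 0.288491] / 0.521353 = 2.406937
d₂ = d₁ − σ√T = 2.406937 − 0.521353 = 1.885584
N(d₁) = 0.991957,  N(d₂) = 0.970325,  e^(−rT) = 0.858484
E₀ = V₀·N(d₁) − D·e^(−rT)·N(d₂)
   = 352.4302·0.991957 − 134.0858·0.858484·0.970325 = 237.900845
B₀ = V₀ − E₀ = 352.4302 − 237.900845 = 114.529355
spread = −(1/T)·ln(B₀/D) − r = −(1/2.2639)·ln(114.529355/134.0858) − 0.0674 = 0.00223591

spread=0.0022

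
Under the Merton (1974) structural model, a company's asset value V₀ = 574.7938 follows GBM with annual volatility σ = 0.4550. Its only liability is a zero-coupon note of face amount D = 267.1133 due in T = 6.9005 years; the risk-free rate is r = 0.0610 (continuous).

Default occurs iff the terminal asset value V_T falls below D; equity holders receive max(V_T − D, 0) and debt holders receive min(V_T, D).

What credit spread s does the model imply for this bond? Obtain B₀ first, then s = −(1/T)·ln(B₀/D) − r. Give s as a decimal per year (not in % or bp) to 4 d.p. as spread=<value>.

spread=0.0258

d₁ = [ln(V₀/D) + (r + σ²/2)T] / (σ√T)
   = [ln(574.7938/267.1133) + (0.0610 + 0.5·0.4550²)·6.9005] / (0.4550·√6.9005)
   = [0.766338 + 1.135219] / 1.195231 = 1.590954
d₂ = d₁ − σ√T = 1.590954 − 1.195231 = 0.395724
N(d₁) = 0.944190,  N(d₂) = 0.653846,  e^(−rT) = 0.656436
E₀ = V₀·N(d₁) − D·e^(−rT)·N(d₂)
   = 574.7938·0.944190 − 267.1133·0.656436·0.653846 = 428.067539
B₀ = V₀ − E₀ = 574.7938 − 428.067539 = 146.726261
spread = −(1/T)·ln(B₀/D) − r = −(1/6.9005)·ln(146.726261/267.1133) − 0.0610 = 0.02582041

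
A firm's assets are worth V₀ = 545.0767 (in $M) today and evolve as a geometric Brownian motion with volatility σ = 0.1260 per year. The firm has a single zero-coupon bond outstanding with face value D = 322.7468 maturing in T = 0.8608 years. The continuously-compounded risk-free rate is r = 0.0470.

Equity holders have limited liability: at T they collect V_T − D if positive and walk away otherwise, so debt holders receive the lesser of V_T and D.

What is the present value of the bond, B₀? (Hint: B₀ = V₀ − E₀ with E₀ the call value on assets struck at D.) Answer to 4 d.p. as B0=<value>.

d₁ = [ln(V₀/D) + (r + σ²/2)T] / (σ√T)
   = [ln(545.0767/322.7468) + (0.0470 + 0.5·0.1260²)·0.8608] / (0.1260·√0.8608)
   = [0.524058 + 0.047291] / 0.116902 = 4.887422
d₂ = d₁ − σ√T = 4.887422 − 0.116902 = 4.770520
N(d₁) = 0.999999,  N(d₂) = 0.999999,  e^(−rT) = 0.960350
E₀ = V₀·N(d₁) − D·e^(−rT)·N(d₂)
   = 545.0767·0.999999 − 322.7468·0.960350·0.999999 = 235.126855
B₀ = V₀ − E₀ = 545.0767 − 235.126855 = 309.949845

B0=309.9498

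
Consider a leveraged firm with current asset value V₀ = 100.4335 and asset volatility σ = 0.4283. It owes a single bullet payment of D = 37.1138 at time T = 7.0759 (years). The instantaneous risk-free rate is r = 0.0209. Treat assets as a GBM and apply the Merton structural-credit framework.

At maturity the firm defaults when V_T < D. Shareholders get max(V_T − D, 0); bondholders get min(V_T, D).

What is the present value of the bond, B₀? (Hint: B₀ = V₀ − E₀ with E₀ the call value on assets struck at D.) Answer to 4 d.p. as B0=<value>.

d₁ = [ln(V₀/D) + (r + σ²/2)T] / (σ√T)
   = [ln(100.4335/37.1138) + (0.0209 + 0.5·0.4283²)·7.0759] / (0.4283·√7.0759)
   = [0.995507 + 0.796891] / 1.139302 = 1.573242
d₂ = d₁ − σ√T = 1.573242 − 1.139302 = 0.433940
N(d₁) = 0.942169,  N(d₂) = 0.667834,  e^(−rT) = 0.862529
E₀ = V₀·N(d₁) − D·e^(−rT)·N(d₂)
   = 100.4335·0.942169 − 37.1138·0.862529·0.667834 = 73.246767
B₀ = V₀ − E₀ = 100.4335 − 73.246767 = 27.186733

B0=27.1867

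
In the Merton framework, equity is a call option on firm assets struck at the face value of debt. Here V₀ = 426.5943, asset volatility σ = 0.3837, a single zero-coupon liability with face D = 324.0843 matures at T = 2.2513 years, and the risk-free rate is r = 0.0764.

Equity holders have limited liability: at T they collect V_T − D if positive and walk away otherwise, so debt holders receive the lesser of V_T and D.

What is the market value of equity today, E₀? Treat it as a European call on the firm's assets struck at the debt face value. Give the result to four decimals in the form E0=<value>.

d₁ = [ln(V₀/D) + (r + σ²/2)T] / (σ√T)
   = [ln(426.5943/324.0843) + (0.0764 + 0.5·0.3837²)·2.2513] / (0.3837·√2.2513)
   = [0.274830 + 0.337724] / 0.575716 = 1.063985
d₂ = d₁ − σ√T = 1.063985 − 0.575716 = 0.488269
N(d₁) = 0.856332,  N(d₂) = 0.687320,  e^(−rT) = 0.841980
E₀ = V₀·N(d₁) − D·e^(−rT)·N(d₂)
   = 426.5943·0.856332 − 324.0843·0.841980·0.687320 = 177.755719

E0=177.7557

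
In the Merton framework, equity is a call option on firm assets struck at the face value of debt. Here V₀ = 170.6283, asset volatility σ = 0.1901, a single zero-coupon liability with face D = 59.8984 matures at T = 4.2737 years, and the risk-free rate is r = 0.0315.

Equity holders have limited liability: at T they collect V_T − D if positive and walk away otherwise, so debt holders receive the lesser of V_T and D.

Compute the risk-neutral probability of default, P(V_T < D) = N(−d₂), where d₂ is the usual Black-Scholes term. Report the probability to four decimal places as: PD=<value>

d₁ = [ln(V₀/D) + (r + σ²/2)T] / (σ√T)
   = [ln(170.6283/59.8984) + (0.0315 + 0.5·0.1901²)·4.2737] / (0.1901·√4.2737)
   = [1.046838 + 0.211843] / 0.392992 = 3.202812
d₂ = d₁ − σ√T = 3.202812 − 0.392992 = 2.809820
risk-neutral PD = N(−d₂) = N(-2.809820) = 0.002478

PD=0.0025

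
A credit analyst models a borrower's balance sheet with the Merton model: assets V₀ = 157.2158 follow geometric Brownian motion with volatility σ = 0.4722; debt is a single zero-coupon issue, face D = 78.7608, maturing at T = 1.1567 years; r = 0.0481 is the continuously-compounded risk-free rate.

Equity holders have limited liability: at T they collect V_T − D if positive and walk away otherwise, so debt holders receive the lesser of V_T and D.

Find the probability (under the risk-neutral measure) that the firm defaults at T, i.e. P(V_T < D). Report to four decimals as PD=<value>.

PD=0.1119

d₁ = [ln(V₀/D) + (r + σ²/2)T] / (σ√T)
   = [ln(157.2158/78.7608) + (0.0481 + 0.5·0.4722²)·1.1567] / (0.4722·√1.1567)
   = [0.691204 + 0.184594] / 0.507851 = 1.724517
d₂ = d₁ − σ√T = 1.724517 − 0.507851 = 1.216666
risk-neutral PD = N(−d₂) = N(-1.216666) = 0.111866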